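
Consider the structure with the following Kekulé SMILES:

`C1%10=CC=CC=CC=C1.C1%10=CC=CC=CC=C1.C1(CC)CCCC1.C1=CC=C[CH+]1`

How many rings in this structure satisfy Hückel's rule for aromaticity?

0

The SMILES encodes an eight-membered carbon ring with four alternating C=C double bonds; an eight-membered carbon ring with four alternating C=C double bonds; a five-membered saturated carbon ring; a five-membered all-carbon ring bearing a positive charge on one carbon, with two C=C double bonds.
The 8-membered ring has only sp² ring atoms; a planar conformation would have a fully conjugated π system of 8 electrons. But 8 = 4(2), which is 4n not 4n+2, so it is not aromatic (cyclooctatetraene) — cyclooctatetraene distorts into a non-planar tub to avoid antiaromaticity.
The second 8-membered ring has only sp² ring atoms; a planar conformation would have a fully conjugated π system of 8 electrons. But 8 = 4(2), which is 4n not 4n+2, so it is not aromatic (cyclooctatetraene) — cyclooctatetraene distorts into a non-planar tub to avoid antiaromaticity.
The 5-membered ring has only sp³ atoms, so it is not fully conjugated — not aromatic (cyclopentane).
The second 5-membered ring has only sp² ring atoms; a planar conformation would have a fully conjugated π system of 4 electrons. But 4 = 4(1), which is 4n not 4n+2, so it is not aromatic (cyclopentadienyl cation).
None of the rings are aromatic. Total: 0.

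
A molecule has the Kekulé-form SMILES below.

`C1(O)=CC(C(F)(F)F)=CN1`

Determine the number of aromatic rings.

1

The SMILES encodes a five-membered ring of four carbons and one nitrogen bearing a hydrogen, with two C=C double bonds.
The 5-membered ring with one N–H has a continuous p-orbital overlap around the ring; 2 ring double bonds (4 π electrons) plus a heteroatom lone pair (2) give 6 π electrons. That satisfies 4n+2 with n=1, so it is aromatic (pyrrole).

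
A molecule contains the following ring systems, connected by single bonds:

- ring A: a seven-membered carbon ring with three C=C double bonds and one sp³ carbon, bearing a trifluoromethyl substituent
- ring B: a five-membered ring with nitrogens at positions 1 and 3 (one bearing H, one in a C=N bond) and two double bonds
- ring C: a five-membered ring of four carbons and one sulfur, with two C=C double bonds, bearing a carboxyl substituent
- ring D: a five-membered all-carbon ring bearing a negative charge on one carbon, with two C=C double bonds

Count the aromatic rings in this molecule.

Ring A has one sp³ carbon, so it is not fully conjugated — not aromatic (cycloheptatriene).
Ring B is planar and fully conjugated; 2 ring double bonds (4 π electrons) plus a heteroatom lone pair (2) give 6 π electrons. 6 = 4(1)+2, so ring B is aromatic (imidazole).
Ring C has a continuous p-orbital overlap around the ring; 2 ring double bonds (4 π electrons) plus a heteroatom lone pair (2) give 6 π electrons. That satisfies 4n+2 with n=1, so ring C is aromatic (thiophene).
Ring D is planar and fully conjugated; 2 ring double bonds (4 π electrons) plus the carbanion lone pair (2) give 6 π electrons. That satisfies 4n+2 with n=1, so ring D is aromatic (cyclopentadienyl anion).
Aromatic: B, C, D. Total: 3.

3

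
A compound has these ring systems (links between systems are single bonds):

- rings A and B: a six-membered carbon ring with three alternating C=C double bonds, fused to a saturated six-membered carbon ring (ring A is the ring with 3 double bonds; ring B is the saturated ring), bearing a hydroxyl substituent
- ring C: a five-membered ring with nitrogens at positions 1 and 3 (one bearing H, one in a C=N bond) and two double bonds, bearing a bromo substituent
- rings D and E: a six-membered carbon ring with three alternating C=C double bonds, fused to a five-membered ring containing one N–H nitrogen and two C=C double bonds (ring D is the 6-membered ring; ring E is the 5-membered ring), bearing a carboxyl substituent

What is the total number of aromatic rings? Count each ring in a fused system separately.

4

Ring A is fully conjugated (every ring atom contributes a p orbital); 3 ring double bonds give 6 π electrons. Since 6 = 4n+2 (n=1), ring A is aromatic (benzene ring).
Ring B has four sp³ carbons, so it is not fully conjugated — not aromatic (cyclohexane ring).
Ring C has a continuous p-orbital overlap around the ring; 2 ring double bonds (4 π electrons) plus a heteroatom lone pair (2) give 6 π electrons. Since 6 = 4n+2 (n=1), ring C is aromatic (imidazole).
Rings D and E form a fused bicyclic system (with one N–H) with 9 sp² atoms and 10 π electrons from ring double bonds plus a heteroatom lone pair. 10 = 4(2)+2, so the system is aromatic and both rings count as aromatic (indole).
Aromatic: A, C, D, E. Total: 4.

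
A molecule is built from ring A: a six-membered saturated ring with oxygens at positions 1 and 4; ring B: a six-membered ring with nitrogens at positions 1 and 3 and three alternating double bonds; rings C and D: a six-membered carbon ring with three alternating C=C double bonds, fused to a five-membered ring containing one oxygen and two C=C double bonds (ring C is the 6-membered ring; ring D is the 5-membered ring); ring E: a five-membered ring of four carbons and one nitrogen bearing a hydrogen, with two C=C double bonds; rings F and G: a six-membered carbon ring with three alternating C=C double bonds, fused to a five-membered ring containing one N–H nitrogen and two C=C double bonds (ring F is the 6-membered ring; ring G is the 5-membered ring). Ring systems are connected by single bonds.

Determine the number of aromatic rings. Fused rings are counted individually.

6

Ring A has only sp³ atoms, so it is not fully conjugated — not aromatic (1,4-dioxane).
Ring B is planar and fully conjugated; 3 ring double bonds give 6 π electrons. 6 = 4(1)+2, so ring B is aromatic (pyrimidine).
Rings C and D form a fused bicyclic system (with one oxygen) with 9 sp² atoms and 10 π electrons from ring double bonds plus a heteroatom lone pair. 10 = 4(2)+2, so the system is aromatic and both rings count as aromatic (benzofuran).
Ring E is fully conjugated (every ring atom contributes a p orbital); 2 ring double bonds (4 π electrons) plus a heteroatom lone pair (2) give 6 π electrons. Since 6 = 4n+2 (n=1), ring E is aromatic (pyrrole).
Rings F and G form a fused bicyclic system (with one N–H) with 9 sp² atoms and 10 π electrons from ring double bonds plus a heteroatom lone pair. 10 = 4(2)+2, so the system is aromatic and both rings count as aromatic (indole).
Aromatic: B, C, D, E, F, G. Total: 6.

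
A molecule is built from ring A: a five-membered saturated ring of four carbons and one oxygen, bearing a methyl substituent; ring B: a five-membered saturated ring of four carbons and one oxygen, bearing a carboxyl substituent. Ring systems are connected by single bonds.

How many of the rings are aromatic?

0

Ring A has only sp³ atoms, so it is not fully conjugated — not aromatic (tetrahydrofuran).
Ring B has only sp³ atoms, so it is not fully conjugated — not aromatic (tetrahydrofuran).
No ring is aromatic. Total: 0.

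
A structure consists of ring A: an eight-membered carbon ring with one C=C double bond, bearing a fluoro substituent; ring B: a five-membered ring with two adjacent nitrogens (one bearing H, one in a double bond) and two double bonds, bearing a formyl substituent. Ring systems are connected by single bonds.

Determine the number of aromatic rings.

Ring A has six sp³ carbons, so it is not fully conjugated — not aromatic (cyclooctene).
Ring B has a continuous p-orbital overlap around the ring; 2 ring double bonds (4 π electrons) plus a heteroatom lone pair (2) give 6 π electrons. 6 = 4(1)+2, so ring B is aromatic (pyrazole).
Aromatic: B. Total: 1.

1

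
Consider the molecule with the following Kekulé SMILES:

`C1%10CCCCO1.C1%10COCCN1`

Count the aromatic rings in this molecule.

0

The SMILES encodes a six-membered saturated ring of five carbons and one oxygen; a six-membered saturated ring with an oxygen and an N–H nitrogen at positions 1 and 4.
The 6-membered ring with one oxygen has only sp³ atoms, so it is not fully conjugated — not aromatic (tetrahydropyran).
The 6-membered ring with one oxygen and one N–H (1,4) has only sp³ atoms, so it is not fully conjugated — not aromatic (morpholine).
None of the rings are aromatic. Total: 0.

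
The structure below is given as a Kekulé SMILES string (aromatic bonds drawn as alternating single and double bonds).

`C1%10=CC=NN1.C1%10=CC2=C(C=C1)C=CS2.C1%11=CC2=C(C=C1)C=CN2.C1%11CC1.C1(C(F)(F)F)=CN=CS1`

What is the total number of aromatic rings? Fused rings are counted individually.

The SMILES encodes a five-membered ring with two adjacent nitrogens (one bearing H, one in a double bond) and two double bonds; a six-membered carbon ring with three alternating C=C double bonds, fused to a five-membered ring containing one sulfur and two C=C double bonds; a six-membered carbon ring with three alternating C=C double bonds, fused to a five-membered ring containing one N–H nitrogen and two C=C double bonds; a three-membered saturated carbon ring; a five-membered ring with a sulfur at position 1 and a nitrogen at position 3 (in a C=N bond), with two double bonds.
The 5-membered ring with two adjacent nitrogens (one N–H, one =N–) is planar and fully conjugated; 2 ring double bonds (4 π electrons) plus a heteroatom lone pair (2) give 6 π electrons. 6 = 4(1)+2, so it is aromatic (pyrazole).
The fused 6/5-membered bicyclic (with one sulfur) is a single π system with 9 sp² atoms and 10 π electrons from ring double bonds plus a heteroatom lone pair. 10 = 4(2)+2, so the system is aromatic and both rings count as aromatic (benzothiophene).
The fused 6/5-membered bicyclic (with one N–H) is a single π system with 9 sp² atoms and 10 π electrons from ring double bonds plus a heteroatom lone pair. 10 = 4(2)+2, so the system is aromatic and both rings count as aromatic (indole).
The 3-membered ring has only sp³ atoms, so it is not fully conjugated — not aromatic (cyclopropane).
The 5-membered ring with one sulfur and one =N– has a continuous p-orbital overlap around the ring; 2 ring double bonds (4 π electrons) plus a heteroatom lone pair (2) give 6 π electrons. Since 6 = 4n+2 (n=1), it is aromatic (thiazole).
6 of the 7 rings are aromatic. Total: 6.

6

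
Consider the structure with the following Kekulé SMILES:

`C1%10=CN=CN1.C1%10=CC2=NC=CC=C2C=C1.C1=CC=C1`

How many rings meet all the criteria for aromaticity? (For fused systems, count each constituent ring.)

The SMILES encodes a five-membered ring with nitrogens at positions 1 and 3 (one bearing H, one in a C=N bond) and two double bonds; two fused six-membered rings, each with three alternating double bonds; one ring is all carbon and the other has one ring nitrogen; a four-membered carbon ring with two alternating C=C double bonds.
The 5-membered ring with two nitrogens (one N–H, one =N–) has a continuous p-orbital overlap around the ring; 2 ring double bonds (4 π electrons) plus a heteroatom lone pair (2) give 6 π electrons. That satisfies 4n+2 with n=1, so it is aromatic (imidazole).
The fused 6/6-membered bicyclic (with one nitrogen) is a single π system with 10 sp² atoms and 10 π electrons from ring double bonds. 10 = 4(2)+2, so the system is aromatic and both rings count as aromatic (quinoline).
The 4-membered ring has only sp² ring atoms; a planar conformation would have a fully conjugated π system of 4 electrons. But 4 = 4(1), which is 4n not 4n+2, so it is not aromatic (cyclobutadiene) — cyclobutadiene is antiaromatic and distorts to a rectangle.
3 of the 4 rings are aromatic. Total: 3.

3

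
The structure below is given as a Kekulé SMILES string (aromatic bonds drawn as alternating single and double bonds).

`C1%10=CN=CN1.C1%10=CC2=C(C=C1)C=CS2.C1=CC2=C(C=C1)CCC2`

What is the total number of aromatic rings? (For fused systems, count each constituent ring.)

The SMILES encodes a five-membered ring with nitrogens at positions 1 and 3 (one bearing H, one in a C=N bond) and two double bonds; a six-membered carbon ring with three alternating C=C double bonds, fused to a five-membered ring containing one sulfur and two C=C double bonds; a six-membered carbon ring with three alternating C=C double bonds, fused to a saturated five-membered carbon ring.
The 5-membered ring with two nitrogens (one N–H, one =N–) is planar and fully conjugated; 2 ring double bonds (4 π electrons) plus a heteroatom lone pair (2) give 6 π electrons. 6 = 4(1)+2, so it is aromatic (imidazole).
The fused 6/5-membered bicyclic (with one sulfur) is a single π system with 9 sp² atoms and 10 π electrons from ring double bonds plus a heteroatom lone pair. 10 = 4(2)+2, so the system is aromatic and both rings count as aromatic (benzothiophene).
The 6-membered ring is planar and fully conjugated; 3 ring double bonds give 6 π electrons. Since 6 = 4n+2 (n=1), it is aromatic (benzene ring).
The 5-membered ring has three sp³ carbons, so it is not fully conjugated — not aromatic (cyclopentane ring).
4 of the 5 rings are aromatic. Total: 4.

4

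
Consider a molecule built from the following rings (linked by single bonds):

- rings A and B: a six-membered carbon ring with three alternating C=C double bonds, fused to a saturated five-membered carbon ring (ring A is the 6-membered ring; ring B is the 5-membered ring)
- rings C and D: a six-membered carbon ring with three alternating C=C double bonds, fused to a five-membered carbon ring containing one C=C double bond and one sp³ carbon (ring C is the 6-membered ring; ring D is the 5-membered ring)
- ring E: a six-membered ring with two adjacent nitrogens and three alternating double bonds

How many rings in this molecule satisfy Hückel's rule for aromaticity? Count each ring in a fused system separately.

3

Ring A has a continuous p-orbital overlap around the ring; 3 ring double bonds give 6 π electrons. 6 = 4(1)+2, so ring A is aromatic (benzene ring).
Ring B has three sp³ carbons, so it is not fully conjugated — not aromatic (cyclopentane ring).
Ring C is planar and fully conjugated; 3 ring double bonds give 6 π electrons. Since 6 = 4n+2 (n=1), ring C is aromatic (benzene ring).
Ring D has one sp³ carbon, so it is not fully conjugated — not aromatic (cyclopentene ring).
Ring E is fully conjugated (every ring atom contributes a p orbital); 3 ring double bonds give 6 π electrons. 6 = 4(1)+2, so ring E is aromatic (pyridazine).
Aromatic: A, C, E. Total: 3.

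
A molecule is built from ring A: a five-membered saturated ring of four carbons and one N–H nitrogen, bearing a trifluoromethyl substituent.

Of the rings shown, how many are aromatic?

0

Ring A has only sp³ atoms, so it is not fully conjugated — not aromatic (pyrrolidine).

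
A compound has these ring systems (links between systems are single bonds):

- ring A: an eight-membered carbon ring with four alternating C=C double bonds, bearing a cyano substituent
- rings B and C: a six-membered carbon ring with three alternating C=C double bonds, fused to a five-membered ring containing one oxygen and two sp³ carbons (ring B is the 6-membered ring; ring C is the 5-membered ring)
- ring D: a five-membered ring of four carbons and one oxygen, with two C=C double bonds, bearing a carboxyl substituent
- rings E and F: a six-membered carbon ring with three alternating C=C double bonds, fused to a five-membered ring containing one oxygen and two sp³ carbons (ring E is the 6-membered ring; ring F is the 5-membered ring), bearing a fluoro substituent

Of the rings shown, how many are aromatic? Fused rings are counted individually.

3

Ring A has only sp² ring atoms; a planar conformation would have a fully conjugated π system of 8 electrons. But 8 = 4(2), which is 4n not 4n+2, so ring A is not aromatic (cyclooctatetraene) — cyclooctatetraene distorts into a non-planar tub to avoid antiaromaticity.
Ring B is fully conjugated (every ring atom contributes a p orbital); 3 ring double bonds give 6 π electrons. Since 6 = 4n+2 (n=1), ring B is aromatic (benzene ring).
Ring C has two sp³ carbons, so it is not fully conjugated — not aromatic (oxolane ring).
Ring D has a continuous p-orbital overlap around the ring; 2 ring double bonds (4 π electrons) plus a heteroatom lone pair (2) give 6 π electrons. That satisfies 4n+2 with n=1, so ring D is aromatic (furan).
Ring E is planar and fully conjugated; 3 ring double bonds give 6 π electrons. 6 = 4(1)+2, so ring E is aromatic (benzene ring).
Ring F has two sp³ carbons, so it is not fully conjugated — not aromatic (oxolane ring).
Aromatic: B, D, E. Total: 3.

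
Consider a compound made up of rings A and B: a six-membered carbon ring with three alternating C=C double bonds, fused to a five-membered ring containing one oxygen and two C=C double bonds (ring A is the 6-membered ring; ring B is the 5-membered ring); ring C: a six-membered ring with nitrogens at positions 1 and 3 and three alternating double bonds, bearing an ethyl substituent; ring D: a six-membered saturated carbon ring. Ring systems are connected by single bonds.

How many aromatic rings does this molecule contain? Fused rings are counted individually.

Rings A and B form a fused bicyclic system (with one oxygen) with 9 sp² atoms and 10 π electrons from ring double bonds plus a heteroatom lone pair. 10 = 4(2)+2, so the system is aromatic and both rings count as aromatic (benzofuran).
Ring C is planar and fully conjugated; 3 ring double bonds give 6 π electrons. 6 = 4(1)+2, so ring C is aromatic (pyrimidine).
Ring D has only sp³ atoms, so it is not fully conjugated — not aromatic (cyclohexane).
Aromatic: A, B, C. Total: 3.

3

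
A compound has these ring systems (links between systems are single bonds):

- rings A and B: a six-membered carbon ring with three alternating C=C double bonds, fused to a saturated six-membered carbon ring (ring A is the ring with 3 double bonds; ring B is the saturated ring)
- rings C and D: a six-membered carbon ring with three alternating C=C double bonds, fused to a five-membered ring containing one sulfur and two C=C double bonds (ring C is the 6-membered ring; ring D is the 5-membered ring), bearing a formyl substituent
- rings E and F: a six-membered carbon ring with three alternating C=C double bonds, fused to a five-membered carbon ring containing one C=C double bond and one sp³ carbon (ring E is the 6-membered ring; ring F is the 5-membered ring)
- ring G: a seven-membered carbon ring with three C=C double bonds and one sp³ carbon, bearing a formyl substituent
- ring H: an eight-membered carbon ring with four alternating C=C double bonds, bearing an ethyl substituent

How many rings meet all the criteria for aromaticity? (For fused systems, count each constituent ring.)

4

Ring A has a continuous p-orbital overlap around the ring; 3 ring double bonds give 6 π electrons. 6 = 4(1)+2, so ring A is aromatic (benzene ring).
Ring B has four sp³ carbons, so it is not fully conjugated — not aromatic (cyclohexane ring).
Rings C and D form a fused bicyclic system (with one sulfur) with 9 sp² atoms and 10 π electrons from ring double bonds plus a heteroatom lone pair. 10 = 4(2)+2, so the system is aromatic and both rings count as aromatic (benzothiophene).
Ring E has a continuous p-orbital overlap around the ring; 3 ring double bonds give 6 π electrons. That satisfies 4n+2 with n=1, so ring E is aromatic (benzene ring).
Ring F has one sp³ carbon, so it is not fully conjugated — not aromatic (cyclopentene ring).
Ring G has one sp³ carbon, so it is not fully conjugated — not aromatic (cycloheptatriene).
Ring H has only sp² ring atoms; a planar conformation would have a fully conjugated π system of 8 electrons. But 8 = 4(2), which is 4n not 4n+2, so ring H is not aromatic (cyclooctatetraene) — cyclooctatetraene distorts into a non-planar tub to avoid antiaromaticity.
Aromatic: A, C, D, E. Total: 4.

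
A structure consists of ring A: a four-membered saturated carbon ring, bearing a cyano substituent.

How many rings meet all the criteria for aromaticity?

0

Ring A has only sp³ atoms, so it is not fully conjugated — not aromatic (cyclobutane).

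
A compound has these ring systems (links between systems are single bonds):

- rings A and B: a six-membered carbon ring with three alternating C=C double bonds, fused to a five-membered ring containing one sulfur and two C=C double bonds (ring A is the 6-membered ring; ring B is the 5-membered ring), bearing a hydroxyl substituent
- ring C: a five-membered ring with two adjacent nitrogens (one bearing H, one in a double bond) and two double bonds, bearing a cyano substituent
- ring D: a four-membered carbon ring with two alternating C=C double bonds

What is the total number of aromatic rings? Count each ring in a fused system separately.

Rings A and B form a fused bicyclic system (with one sulfur) with 9 sp² atoms and 10 π electrons from ring double bonds plus a heteroatom lone pair. 10 = 4(2)+2, so the system is aromatic and both rings count as aromatic (benzothiophene).
Ring C is fully conjugated (every ring atom contributes a p orbital); 2 ring double bonds (4 π electrons) plus a heteroatom lone pair (2) give 6 π electrons. That satisfies 4n+2 with n=1, so ring C is aromatic (pyrazole).
Ring D has only sp² ring atoms; a planar conformation would have a fully conjugated π system of 4 electrons. But 4 = 4(1), which is 4n not 4n+2, so ring D is not aromatic (cyclobutadiene) — cyclobutadiene is antiaromatic and distorts to a rectangle.
Aromatic: A, B, C. Total: 3.

3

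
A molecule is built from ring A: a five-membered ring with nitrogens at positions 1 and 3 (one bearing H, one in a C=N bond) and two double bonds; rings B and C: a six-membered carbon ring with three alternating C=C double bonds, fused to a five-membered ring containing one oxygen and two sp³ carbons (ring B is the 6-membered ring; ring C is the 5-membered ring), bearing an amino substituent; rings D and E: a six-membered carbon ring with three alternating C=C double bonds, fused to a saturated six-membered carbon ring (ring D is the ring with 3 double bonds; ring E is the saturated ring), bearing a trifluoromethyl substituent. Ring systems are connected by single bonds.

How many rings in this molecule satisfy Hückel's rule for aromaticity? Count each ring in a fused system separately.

Ring A has a continuous p-orbital overlap around the ring; 2 ring double bonds (4 π electrons) plus a heteroatom lone pair (2) give 6 π electrons. Since 6 = 4n+2 (n=1), ring A is aromatic (imidazole).
Ring B is planar and fully conjugated; 3 ring double bonds give 6 π electrons. Since 6 = 4n+2 (n=1), ring B is aromatic (benzene ring).
Ring C has two sp³ carbons, so it is not fully conjugated — not aromatic (oxolane ring).
Ring D has a continuous p-orbital overlap around the ring; 3 ring double bonds give 6 π electrons. That satisfies 4n+2 with n=1, so ring D is aromatic (benzene ring).
Ring E has four sp³ carbons, so it is not fully conjugated — not aromatic (cyclohexane ring).
Aromatic: A, B, D. Total: 3.

3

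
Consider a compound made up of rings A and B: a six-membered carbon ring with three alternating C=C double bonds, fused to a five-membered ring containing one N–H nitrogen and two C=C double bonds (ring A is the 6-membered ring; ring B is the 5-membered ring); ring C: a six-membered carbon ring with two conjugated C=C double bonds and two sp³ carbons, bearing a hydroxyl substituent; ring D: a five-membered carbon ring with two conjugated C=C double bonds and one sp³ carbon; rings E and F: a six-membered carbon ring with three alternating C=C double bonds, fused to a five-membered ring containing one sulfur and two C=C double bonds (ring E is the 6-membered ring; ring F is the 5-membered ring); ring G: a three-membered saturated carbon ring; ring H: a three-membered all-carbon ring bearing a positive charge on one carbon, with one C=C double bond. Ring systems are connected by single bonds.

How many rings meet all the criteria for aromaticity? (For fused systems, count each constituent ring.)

Rings A and B form a fused bicyclic system (with one N–H) with 9 sp² atoms and 10 π electrons from ring double bonds plus a heteroatom lone pair. 10 = 4(2)+2, so the system is aromatic and both rings count as aromatic (indole).
Ring C has two sp³ carbons, so it is not fully conjugated — not aromatic (1,3-cyclohexadiene).
Ring D has one sp³ carbon, so it is not fully conjugated — not aromatic (cyclopentadiene).
Rings E and F form a fused bicyclic system (with one sulfur) with 9 sp² atoms and 10 π electrons from ring double bonds plus a heteroatom lone pair. 10 = 4(2)+2, so the system is aromatic and both rings count as aromatic (benzothiophene).
Ring G has only sp³ atoms, so it is not fully conjugated — not aromatic (cyclopropane).
Ring H has a continuous p-orbital overlap around the ring; 1 ring double bond (2 π electrons) plus the carbocation's empty p orbital (0, but keeps the ring conjugated) give 2 π electrons. 2 = 4(0)+2, so ring H is aromatic (cyclopropenyl cation).
Aromatic: A, B, E, F, H. Total: 5.

5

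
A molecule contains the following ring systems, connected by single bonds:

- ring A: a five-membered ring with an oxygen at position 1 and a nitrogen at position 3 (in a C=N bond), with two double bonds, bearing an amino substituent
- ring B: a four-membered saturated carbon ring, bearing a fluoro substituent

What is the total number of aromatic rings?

Ring A has a continuous p-orbital overlap around the ring; 2 ring double bonds (4 π electrons) plus a heteroatom lone pair (2) give 6 π electrons. 6 = 4(1)+2, so ring A is aromatic (oxazole).
Ring B has only sp³ atoms, so it is not fully conjugated — not aromatic (cyclobutane).
Aromatic: A. Total: 1.

1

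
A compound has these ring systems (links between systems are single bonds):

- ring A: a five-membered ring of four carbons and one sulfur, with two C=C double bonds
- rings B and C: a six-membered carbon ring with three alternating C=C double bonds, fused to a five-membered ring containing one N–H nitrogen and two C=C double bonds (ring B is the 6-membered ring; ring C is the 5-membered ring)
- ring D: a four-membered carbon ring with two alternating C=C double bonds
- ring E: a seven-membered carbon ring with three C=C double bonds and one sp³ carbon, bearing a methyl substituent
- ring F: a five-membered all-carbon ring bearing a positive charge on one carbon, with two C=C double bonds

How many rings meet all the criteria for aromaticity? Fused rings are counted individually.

3

Ring A has a continuous p-orbital overlap around the ring; 2 ring double bonds (4 π electrons) plus a heteroatom lone pair (2) give 6 π electrons. That satisfies 4n+2 with n=1, so ring A is aromatic (thiophene).
Rings B and C form a fused bicyclic system (with one N–H) with 9 sp² atoms and 10 π electrons from ring double bonds plus a heteroatom lone pair. 10 = 4(2)+2, so the system is aromatic and both rings count as aromatic (indole).
Ring D has only sp² ring atoms; a planar conformation would have a fully conjugated π system of 4 electrons. But 4 = 4(1), which is 4n not 4n+2, so ring D is not aromatic (cyclobutadiene) — cyclobutadiene is antiaromatic and distorts to a rectangle.
Ring E has one sp³ carbon, so it is not fully conjugated — not aromatic (cycloheptatriene).
Ring F has only sp² ring atoms; a planar conformation would have a fully conjugated π system of 4 electrons. But 4 = 4(1), which is 4n not 4n+2, so ring F is not aromatic (cyclopentadienyl cation).
Aromatic: A, B, C. Total: 3.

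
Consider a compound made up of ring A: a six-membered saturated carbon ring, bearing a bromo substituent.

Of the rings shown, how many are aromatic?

Ring A has only sp³ atoms, so it is not fully conjugated — not aromatic (cyclohexane).

0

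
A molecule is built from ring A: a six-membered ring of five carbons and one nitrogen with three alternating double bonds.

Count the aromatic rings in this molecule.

Ring A has a continuous p-orbital overlap around the ring; 3 ring double bonds give 6 π electrons. 6 = 4(1)+2, so ring A is aromatic (pyridine).

1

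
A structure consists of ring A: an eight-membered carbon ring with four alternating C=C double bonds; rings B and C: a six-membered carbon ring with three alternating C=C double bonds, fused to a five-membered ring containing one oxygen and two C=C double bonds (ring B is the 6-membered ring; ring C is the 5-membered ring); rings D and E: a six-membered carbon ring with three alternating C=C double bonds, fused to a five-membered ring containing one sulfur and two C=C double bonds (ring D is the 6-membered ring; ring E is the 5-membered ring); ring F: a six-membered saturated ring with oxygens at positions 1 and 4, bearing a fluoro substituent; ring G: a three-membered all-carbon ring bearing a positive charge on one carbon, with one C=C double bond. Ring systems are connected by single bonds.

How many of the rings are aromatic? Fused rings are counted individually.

Ring A has only sp² ring atoms; a planar conformation would have a fully conjugated π system of 8 electrons. But 8 = 4(2), which is 4n not 4n+2, so ring A is not aromatic (cyclooctatetraene) — cyclooctatetraene distorts into a non-planar tub to avoid antiaromaticity.
Rings B and C form a fused bicyclic system (with one oxygen) with 9 sp² atoms and 10 π electrons from ring double bonds plus a heteroatom lone pair. 10 = 4(2)+2, so the system is aromatic and both rings count as aromatic (benzofuran).
Rings D and E form a fused bicyclic system (with one sulfur) with 9 sp² atoms and 10 π electrons from ring double bonds plus a heteroatom lone pair. 10 = 4(2)+2, so the system is aromatic and both rings count as aromatic (benzothiophene).
Ring F has only sp³ atoms, so it is not fully conjugated — not aromatic (1,4-dioxane).
Ring G has a continuous p-orbital overlap around the ring; 1 ring double bond (2 π electrons) plus the carbocation's empty p orbital (0, but keeps the ring conjugated) give 2 π electrons. Since 2 = 4n+2 (n=0), ring G is aromatic (cyclopropenyl cation).
Aromatic: B, C, D, E, G. Total: 5.

5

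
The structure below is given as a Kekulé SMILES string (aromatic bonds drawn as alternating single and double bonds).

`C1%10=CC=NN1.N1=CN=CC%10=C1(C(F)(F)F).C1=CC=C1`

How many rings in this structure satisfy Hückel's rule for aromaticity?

2

The SMILES encodes a five-membered ring with two adjacent nitrogens (one bearing H, one in a double bond) and two double bonds; a six-membered ring with nitrogens at positions 1 and 3 and three alternating double bonds; a four-membered carbon ring with two alternating C=C double bonds.
The 5-membered ring with two adjacent nitrogens (one N–H, one =N–) has a continuous p-orbital overlap around the ring; 2 ring double bonds (4 π electrons) plus a heteroatom lone pair (2) give 6 π electrons. Since 6 = 4n+2 (n=1), it is aromatic (pyrazole).
The 6-membered ring with two nitrogens (1,3) is fully conjugated (every ring atom contributes a p orbital); 3 ring double bonds give 6 π electrons. Since 6 = 4n+2 (n=1), it is aromatic (pyrimidine).
The 4-membered ring has only sp² ring atoms; a planar conformation would have a fully conjugated π system of 4 electrons. But 4 = 4(1), which is 4n not 4n+2, so it is not aromatic (cyclobutadiene) — cyclobutadiene is antiaromatic and distorts to a rectangle.
2 of the 3 rings are aromatic. Total: 2.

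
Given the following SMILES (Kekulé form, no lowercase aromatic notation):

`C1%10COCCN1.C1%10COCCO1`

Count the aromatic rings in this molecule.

The SMILES encodes a six-membered saturated ring with an oxygen and an N–H nitrogen at positions 1 and 4; a six-membered saturated ring with oxygens at positions 1 and 4.
The 6-membered ring with one oxygen and one N–H (1,4) has only sp³ atoms, so it is not fully conjugated — not aromatic (morpholine).
The 6-membered ring with two oxygens (1,4) has only sp³ atoms, so it is not fully conjugated — not aromatic (1,4-dioxane).
None of the rings are aromatic. Total: 0.

0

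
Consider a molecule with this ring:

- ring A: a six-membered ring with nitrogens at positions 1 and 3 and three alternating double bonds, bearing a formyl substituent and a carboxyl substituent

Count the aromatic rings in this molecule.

1

Ring A is planar and fully conjugated; 3 ring double bonds give 6 π electrons. 6 = 4(1)+2, so ring A is aromatic (pyrimidine).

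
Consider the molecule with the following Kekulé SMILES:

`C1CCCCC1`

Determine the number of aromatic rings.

The SMILES encodes a six-membered saturated carbon ring.
The 6-membered ring has only sp³ atoms, so it is not fully conjugated — not aromatic (cyclohexane).

0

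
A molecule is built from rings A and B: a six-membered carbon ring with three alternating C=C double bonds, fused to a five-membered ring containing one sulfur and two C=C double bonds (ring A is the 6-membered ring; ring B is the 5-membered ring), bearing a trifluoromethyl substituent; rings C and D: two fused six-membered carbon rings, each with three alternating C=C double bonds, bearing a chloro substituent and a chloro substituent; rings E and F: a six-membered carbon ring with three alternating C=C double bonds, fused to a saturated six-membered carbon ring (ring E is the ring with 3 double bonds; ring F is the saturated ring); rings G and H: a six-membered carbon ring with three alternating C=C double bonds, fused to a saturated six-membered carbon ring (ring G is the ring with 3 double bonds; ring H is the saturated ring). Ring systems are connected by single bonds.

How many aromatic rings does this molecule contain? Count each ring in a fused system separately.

6

Rings A and B form a fused bicyclic system (with one sulfur) with 9 sp² atoms and 10 π electrons from ring double bonds plus a heteroatom lone pair. 10 = 4(2)+2, so the system is aromatic and both rings count as aromatic (benzothiophene).
Rings C and D form a fused bicyclic system with 10 sp² atoms and 10 π electrons from ring double bonds. 10 = 4(2)+2, so the system is aromatic and both rings count as aromatic (naphthalene).
Ring E has a continuous p-orbital overlap around the ring; 3 ring double bonds give 6 π electrons. Since 6 = 4n+2 (n=1), ring E is aromatic (benzene ring).
Ring F has four sp³ carbons, so it is not fully conjugated — not aromatic (cyclohexane ring).
Ring G is planar and fully conjugated; 3 ring double bonds give 6 π electrons. 6 = 4(1)+2, so ring G is aromatic (benzene ring).
Ring H has four sp³ carbons, so it is not fully conjugated — not aromatic (cyclohexane ring).
Aromatic: A, B, C, D, E, G. Total: 6.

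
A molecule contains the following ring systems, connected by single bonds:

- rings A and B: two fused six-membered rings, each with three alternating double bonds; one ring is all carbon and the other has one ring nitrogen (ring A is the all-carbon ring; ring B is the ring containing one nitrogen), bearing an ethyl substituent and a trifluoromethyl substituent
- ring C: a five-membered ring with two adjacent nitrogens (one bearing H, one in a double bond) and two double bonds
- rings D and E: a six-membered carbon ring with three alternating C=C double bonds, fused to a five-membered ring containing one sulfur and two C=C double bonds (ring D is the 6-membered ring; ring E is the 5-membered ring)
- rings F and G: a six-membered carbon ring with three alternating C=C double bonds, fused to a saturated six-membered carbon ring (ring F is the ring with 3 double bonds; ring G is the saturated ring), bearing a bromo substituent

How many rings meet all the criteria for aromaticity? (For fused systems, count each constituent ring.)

6

Rings A and B form a fused bicyclic system (with one nitrogen) with 10 sp² atoms and 10 π electrons from ring double bonds. 10 = 4(2)+2, so the system is aromatic and both rings count as aromatic (quinoline).
Ring C has a continuous p-orbital overlap around the ring; 2 ring double bonds (4 π electrons) plus a heteroatom lone pair (2) give 6 π electrons. Since 6 = 4n+2 (n=1), ring C is aromatic (pyrazole).
Rings D and E form a fused bicyclic system (with one sulfur) with 9 sp² atoms and 10 π electrons from ring double bonds plus a heteroatom lone pair. 10 = 4(2)+2, so the system is aromatic and both rings count as aromatic (benzothiophene).
Ring F has a continuous p-orbital overlap around the ring; 3 ring double bonds give 6 π electrons. Since 6 = 4n+2 (n=1), ring F is aromatic (benzene ring).
Ring G has four sp³ carbons, so it is not fully conjugated — not aromatic (cyclohexane ring).
Aromatic: A, B, C, D, E, F. Total: 6.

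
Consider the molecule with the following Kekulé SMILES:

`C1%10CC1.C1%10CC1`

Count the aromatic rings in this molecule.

0

The SMILES encodes a three-membered saturated carbon ring; a three-membered saturated carbon ring.
The 3-membered ring has only sp³ atoms, so it is not fully conjugated — not aromatic (cyclopropane).
The second 3-membered ring has only sp³ atoms, so it is not fully conjugated — not aromatic (cyclopropane).
None of the rings are aromatic. Total: 0.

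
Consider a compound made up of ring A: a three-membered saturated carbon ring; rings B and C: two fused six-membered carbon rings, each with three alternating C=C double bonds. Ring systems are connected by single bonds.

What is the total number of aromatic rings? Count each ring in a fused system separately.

Ring A has only sp³ atoms, so it is not fully conjugated — not aromatic (cyclopropane).
Rings B and C form a fused bicyclic system with 10 sp² atoms and 10 π electrons from ring double bonds. 10 = 4(2)+2, so the system is aromatic and both rings count as aromatic (naphthalene).
Aromatic: B, C. Total: 2.

2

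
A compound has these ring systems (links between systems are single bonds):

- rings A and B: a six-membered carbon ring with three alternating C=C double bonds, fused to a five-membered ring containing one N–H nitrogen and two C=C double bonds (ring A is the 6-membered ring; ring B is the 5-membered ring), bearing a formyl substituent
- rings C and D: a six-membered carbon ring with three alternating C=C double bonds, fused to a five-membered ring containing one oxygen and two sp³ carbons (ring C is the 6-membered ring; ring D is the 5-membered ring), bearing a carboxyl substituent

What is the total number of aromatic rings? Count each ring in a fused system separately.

3

Rings A and B form a fused bicyclic system (with one N–H) with 9 sp² atoms and 10 π electrons from ring double bonds plus a heteroatom lone pair. 10 = 4(2)+2, so the system is aromatic and both rings count as aromatic (indole).
Ring C is fully conjugated (every ring atom contributes a p orbital); 3 ring double bonds give 6 π electrons. Since 6 = 4n+2 (n=1), ring C is aromatic (benzene ring).
Ring D has two sp³ carbons, so it is not fully conjugated — not aromatic (oxolane ring).
Aromatic: A, B, C. Total: 3.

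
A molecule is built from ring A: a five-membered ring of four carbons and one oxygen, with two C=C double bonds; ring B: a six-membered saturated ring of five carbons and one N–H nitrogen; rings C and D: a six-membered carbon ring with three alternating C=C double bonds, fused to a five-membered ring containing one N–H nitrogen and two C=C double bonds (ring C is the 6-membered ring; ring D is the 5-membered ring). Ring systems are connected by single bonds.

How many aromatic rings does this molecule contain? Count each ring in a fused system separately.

3

Ring A has a continuous p-orbital overlap around the ring; 2 ring double bonds (4 π electrons) plus a heteroatom lone pair (2) give 6 π electrons. That satisfies 4n+2 with n=1, so ring A is aromatic (furan).
Ring B has only sp³ atoms, so it is not fully conjugated — not aromatic (piperidine).
Rings C and D form a fused bicyclic system (with one N–H) with 9 sp² atoms and 10 π electrons from ring double bonds plus a heteroatom lone pair. 10 = 4(2)+2, so the system is aromatic and both rings count as aromatic (indole).
Aromatic: A, C, D. Total: 3.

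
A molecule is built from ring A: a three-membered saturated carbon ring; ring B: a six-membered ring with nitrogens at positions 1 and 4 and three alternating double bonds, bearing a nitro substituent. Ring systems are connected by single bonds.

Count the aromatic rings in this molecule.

Ring A has only sp³ atoms, so it is not fully conjugated — not aromatic (cyclopropane).
Ring B is fully conjugated (every ring atom contributes a p orbital); 3 ring double bonds give 6 π electrons. That satisfies 4n+2 with n=1, so ring B is aromatic (pyrazine).
Aromatic: B. Total: 1.

1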